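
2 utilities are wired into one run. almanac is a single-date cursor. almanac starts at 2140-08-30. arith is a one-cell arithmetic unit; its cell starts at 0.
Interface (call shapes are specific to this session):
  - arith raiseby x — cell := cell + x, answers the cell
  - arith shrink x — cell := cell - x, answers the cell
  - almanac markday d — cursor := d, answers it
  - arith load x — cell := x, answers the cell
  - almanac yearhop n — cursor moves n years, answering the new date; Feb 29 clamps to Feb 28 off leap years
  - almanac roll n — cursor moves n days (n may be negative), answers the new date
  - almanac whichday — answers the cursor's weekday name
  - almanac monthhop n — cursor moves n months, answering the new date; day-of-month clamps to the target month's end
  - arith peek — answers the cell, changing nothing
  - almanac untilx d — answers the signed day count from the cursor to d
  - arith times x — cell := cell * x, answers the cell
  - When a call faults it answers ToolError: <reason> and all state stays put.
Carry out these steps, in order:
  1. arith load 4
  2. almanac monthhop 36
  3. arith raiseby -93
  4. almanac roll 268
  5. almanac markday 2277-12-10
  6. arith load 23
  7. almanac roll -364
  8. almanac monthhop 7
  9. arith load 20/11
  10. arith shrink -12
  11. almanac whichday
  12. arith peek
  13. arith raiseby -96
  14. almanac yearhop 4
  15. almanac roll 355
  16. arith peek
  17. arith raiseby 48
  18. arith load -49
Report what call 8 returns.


Answer: 2277-07-11

Derivation:
→ arith load(x=4)
← 4
→ almanac monthhop(n=36)
← 2143-08-30
→ arith raiseby(x=-93)
← -89
→ almanac roll(n=268)
← 2144-05-24
→ almanac markday(d=2277-12-10)
← 2277-12-10
→ arith load(x=23)
← 23
→ almanac roll(n=-364)
← 2276-12-11
→ almanac monthhop(n=7)
← 2277-07-11
→ arith load(x=20/11)
← 20/11
→ arith shrink(x=-12)
← 152/11
→ almanac whichday()
← Wednesday
→ arith peek()
← 152/11
→ arith raiseby(x=-96)
← -904/11
→ almanac yearhop(n=4)
← 2281-07-11
→ almanac roll(n=355)
← 2282-07-01
→ arith peek()
← -904/11
→ arith raiseby(x=48)
← -376/11
→ arith load(x=-49)
← -49


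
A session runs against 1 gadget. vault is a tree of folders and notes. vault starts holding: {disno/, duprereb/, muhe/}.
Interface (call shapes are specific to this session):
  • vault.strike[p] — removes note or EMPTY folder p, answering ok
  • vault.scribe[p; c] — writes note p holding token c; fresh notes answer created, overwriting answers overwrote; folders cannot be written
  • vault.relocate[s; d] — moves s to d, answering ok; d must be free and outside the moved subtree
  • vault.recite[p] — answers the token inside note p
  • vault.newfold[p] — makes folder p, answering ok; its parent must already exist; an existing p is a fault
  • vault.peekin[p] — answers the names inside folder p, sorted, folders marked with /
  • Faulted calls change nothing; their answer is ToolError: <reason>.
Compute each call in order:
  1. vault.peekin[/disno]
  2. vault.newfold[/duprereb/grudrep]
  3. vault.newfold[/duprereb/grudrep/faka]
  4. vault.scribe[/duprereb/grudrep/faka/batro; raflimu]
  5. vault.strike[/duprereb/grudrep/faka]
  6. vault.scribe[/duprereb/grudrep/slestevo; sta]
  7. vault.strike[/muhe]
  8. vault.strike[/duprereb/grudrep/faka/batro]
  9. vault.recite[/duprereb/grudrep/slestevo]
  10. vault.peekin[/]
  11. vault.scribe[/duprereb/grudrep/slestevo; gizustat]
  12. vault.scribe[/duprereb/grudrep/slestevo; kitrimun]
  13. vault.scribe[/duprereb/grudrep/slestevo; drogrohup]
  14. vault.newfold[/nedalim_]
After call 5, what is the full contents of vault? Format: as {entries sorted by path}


-> peekin(p→/disno)
<- []
-> newfold(p→/duprereb/grudrep)
<- ok
-> newfold(p→/duprereb/grudrep/faka)
<- ok
-> scribe(p→/duprereb/grudrep/faka/batro, c→raflimu)
<- created
-> strike(p→/duprereb/grudrep/faka)
<- ToolError: not empty
-> scribe(p→/duprereb/grudrep/slestevo, c→sta)
<- created
-> strike(p→/muhe)
<- ok
-> strike(p→/duprereb/grudrep/faka/batro)
<- ok
-> recite(p→/duprereb/grudrep/slestevo)
<- sta
-> peekin(p→/)
<- [disno/, duprereb/]
-> scribe(p→/duprereb/grudrep/slestevo, c→gizustat)
<- overwrote
-> scribe(p→/duprereb/grudrep/slestevo, c→kitrimun)
<- overwrote
-> scribe(p→/duprereb/grudrep/slestevo, c→drogrohup)
<- overwrote
-> newfold(p→/nedalim_)
<- ok

Answer: {disno/, duprereb/, duprereb/grudrep/, duprereb/grudrep/faka/, duprereb/grudrep/faka/batro=raflimu, muhe/}


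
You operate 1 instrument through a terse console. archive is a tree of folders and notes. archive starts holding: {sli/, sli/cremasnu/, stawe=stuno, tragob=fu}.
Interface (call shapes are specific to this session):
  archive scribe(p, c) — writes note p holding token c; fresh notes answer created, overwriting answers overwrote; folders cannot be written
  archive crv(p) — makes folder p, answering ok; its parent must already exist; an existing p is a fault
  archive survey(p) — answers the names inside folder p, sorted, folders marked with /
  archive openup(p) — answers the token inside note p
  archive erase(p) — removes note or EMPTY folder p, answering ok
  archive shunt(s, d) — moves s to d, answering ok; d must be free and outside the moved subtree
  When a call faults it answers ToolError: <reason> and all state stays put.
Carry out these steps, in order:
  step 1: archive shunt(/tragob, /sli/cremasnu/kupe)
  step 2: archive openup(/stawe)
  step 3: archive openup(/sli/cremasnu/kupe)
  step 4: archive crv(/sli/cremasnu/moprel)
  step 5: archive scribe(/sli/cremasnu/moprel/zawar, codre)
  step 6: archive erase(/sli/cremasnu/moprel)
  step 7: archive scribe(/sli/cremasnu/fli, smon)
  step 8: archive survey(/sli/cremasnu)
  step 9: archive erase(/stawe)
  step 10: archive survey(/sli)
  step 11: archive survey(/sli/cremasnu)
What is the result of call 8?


Answer: [fli, kupe, moprel/]

Derivation:
Step: archive shunt[s=/tragob; d=/sli/cremasnu/kupe]
Result: ok
Step: archive openup[p=/stawe]
Result: stuno
Step: archive openup[p=/sli/cremasnu/kupe]
Result: fu
Step: archive crv[p=/sli/cremasnu/moprel]
Result: ok
Step: archive scribe[p=/sli/cremasnu/moprel/zawar; c=codre]
Result: created
Step: archive erase[p=/sli/cremasnu/moprel]
Result: ToolError: not empty
Step: archive scribe[p=/sli/cremasnu/fli; c=smon]
Result: created
Step: archive survey[p=/sli/cremasnu]
Result: [fli, kupe, moprel/]
Step: archive erase[p=/stawe]
Result: ok
Step: archive survey[p=/sli]
Result: [cremasnu/]
Step: archive survey[p=/sli/cremasnu]
Result: [fli, kupe, moprel/]


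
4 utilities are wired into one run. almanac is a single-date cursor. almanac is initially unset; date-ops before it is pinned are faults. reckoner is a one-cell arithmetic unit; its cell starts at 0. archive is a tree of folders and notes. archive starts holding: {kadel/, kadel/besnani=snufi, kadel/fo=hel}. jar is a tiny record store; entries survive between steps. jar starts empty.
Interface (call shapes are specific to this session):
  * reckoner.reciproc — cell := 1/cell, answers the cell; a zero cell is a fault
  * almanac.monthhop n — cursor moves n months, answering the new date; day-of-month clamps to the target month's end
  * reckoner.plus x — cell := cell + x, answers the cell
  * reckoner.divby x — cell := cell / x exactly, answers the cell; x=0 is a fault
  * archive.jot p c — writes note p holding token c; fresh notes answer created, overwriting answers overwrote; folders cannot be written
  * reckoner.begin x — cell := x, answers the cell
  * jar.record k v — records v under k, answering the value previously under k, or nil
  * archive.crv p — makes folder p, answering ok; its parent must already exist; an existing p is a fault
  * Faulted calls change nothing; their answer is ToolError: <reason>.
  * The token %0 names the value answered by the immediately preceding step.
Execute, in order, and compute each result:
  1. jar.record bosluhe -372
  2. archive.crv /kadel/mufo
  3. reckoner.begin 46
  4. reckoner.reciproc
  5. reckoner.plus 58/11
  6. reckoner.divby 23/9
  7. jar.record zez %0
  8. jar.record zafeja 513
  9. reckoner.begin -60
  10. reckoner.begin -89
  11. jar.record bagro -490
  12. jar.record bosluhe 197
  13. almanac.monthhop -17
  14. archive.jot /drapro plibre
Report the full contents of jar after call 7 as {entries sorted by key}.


Answer: {bosluhe=-372, zez=24111/11638}

Derivation:
~$ jar.record k=bosluhe v=-372
= nil
~$ archive.crv p=/kadel/mufo
= ok
~$ reckoner.begin x=46
= 46
~$ reckoner.reciproc
= 1/46
~$ reckoner.plus x=58/11
= 2679/506
~$ reckoner.divby x=23/9
= 24111/11638
~$ jar.record k=zez v=%0
= nil
~$ jar.record k=zafeja v=513
= nil
~$ reckoner.begin x=-60
= -60
~$ reckoner.begin x=-89
= -89
~$ jar.record k=bagro v=-490
= nil
~$ jar.record k=bosluhe v=197
= -372
~$ almanac.monthhop n=-17
= ToolError: no date set
~$ archive.jot p=/drapro c=plibre
= created


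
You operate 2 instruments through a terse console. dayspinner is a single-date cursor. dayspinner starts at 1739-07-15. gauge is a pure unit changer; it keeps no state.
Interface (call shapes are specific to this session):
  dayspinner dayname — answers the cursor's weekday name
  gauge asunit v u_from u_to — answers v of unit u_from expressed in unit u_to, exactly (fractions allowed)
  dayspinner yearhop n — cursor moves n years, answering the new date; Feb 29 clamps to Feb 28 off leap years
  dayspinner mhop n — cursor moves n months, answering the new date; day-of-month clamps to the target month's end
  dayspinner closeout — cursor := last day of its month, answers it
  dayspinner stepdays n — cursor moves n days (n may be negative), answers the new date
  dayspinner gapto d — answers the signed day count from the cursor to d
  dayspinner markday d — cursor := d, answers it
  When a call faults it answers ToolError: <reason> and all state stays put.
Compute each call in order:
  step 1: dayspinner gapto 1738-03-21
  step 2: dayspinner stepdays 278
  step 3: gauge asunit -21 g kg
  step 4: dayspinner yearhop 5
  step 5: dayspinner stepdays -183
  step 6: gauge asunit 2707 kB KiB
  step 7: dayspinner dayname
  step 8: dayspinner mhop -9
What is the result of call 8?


Answer: 1744-01-17

Derivation:
Step: dayspinner gapto[d→1738-03-21]
Result: -481
Step: dayspinner stepdays[n→278]
Result: 1740-04-18
Step: gauge asunit[v→-21; u_from→g; u_to→kg]
Result: -21/1000
Step: dayspinner yearhop[n→5]
Result: 1745-04-18
Step: dayspinner stepdays[n→-183]
Result: 1744-10-17
Step: gauge asunit[v→2707; u_from→kB; u_to→KiB]
Result: 338375/128
Step: dayspinner dayname[]
Result: Saturday
Step: dayspinner mhop[n→-9]
Result: 1744-01-17


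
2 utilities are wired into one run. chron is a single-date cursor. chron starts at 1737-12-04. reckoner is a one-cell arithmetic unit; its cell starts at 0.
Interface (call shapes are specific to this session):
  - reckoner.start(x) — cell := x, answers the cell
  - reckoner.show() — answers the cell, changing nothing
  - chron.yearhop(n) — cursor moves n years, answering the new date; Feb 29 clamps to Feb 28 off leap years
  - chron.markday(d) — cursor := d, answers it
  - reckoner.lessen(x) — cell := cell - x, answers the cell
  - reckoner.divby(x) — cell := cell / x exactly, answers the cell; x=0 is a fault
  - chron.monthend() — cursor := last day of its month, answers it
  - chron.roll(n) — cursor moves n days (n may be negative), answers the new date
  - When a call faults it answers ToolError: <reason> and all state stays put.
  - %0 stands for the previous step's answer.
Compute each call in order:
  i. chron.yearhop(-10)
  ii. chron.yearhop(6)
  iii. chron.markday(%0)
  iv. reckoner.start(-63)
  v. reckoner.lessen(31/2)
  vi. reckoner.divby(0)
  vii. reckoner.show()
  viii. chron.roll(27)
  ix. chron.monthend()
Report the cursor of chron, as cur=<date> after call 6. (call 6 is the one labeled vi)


Answer: cur=1733-12-04

Derivation:
[in] yearhop n='-10'
[out] 1727-12-04
[in] yearhop n='6'
[out] 1733-12-04
[in] markday d='%0'
[out] 1733-12-04
[in] start x='-63'
[out] -63
[in] lessen x='31/2'
[out] -157/2
[in] divby x='0'
[out] ToolError: division by zero
[in] show
[out] -157/2
[in] roll n='27'
[out] 1733-12-31
[in] monthend
[out] 1733-12-31


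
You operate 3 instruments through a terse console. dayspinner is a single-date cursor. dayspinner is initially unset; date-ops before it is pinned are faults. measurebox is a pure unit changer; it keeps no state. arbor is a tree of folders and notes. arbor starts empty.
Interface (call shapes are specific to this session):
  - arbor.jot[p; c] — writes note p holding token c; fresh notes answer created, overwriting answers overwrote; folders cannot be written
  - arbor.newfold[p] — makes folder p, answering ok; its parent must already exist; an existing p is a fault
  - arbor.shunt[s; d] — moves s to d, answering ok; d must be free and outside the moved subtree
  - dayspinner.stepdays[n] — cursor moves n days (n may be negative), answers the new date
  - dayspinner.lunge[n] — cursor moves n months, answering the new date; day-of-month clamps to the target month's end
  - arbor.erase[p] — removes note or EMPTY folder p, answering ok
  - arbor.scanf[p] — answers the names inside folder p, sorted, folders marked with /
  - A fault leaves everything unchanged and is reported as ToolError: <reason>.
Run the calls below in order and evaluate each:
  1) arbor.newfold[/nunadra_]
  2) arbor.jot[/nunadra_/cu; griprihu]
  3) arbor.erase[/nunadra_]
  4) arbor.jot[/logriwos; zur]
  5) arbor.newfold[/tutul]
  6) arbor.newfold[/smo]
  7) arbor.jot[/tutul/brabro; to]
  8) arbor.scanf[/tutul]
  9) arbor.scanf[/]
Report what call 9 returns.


>> arbor.newfold(p→/nunadra_)
<< ok
>> arbor.jot(p→/nunadra_/cu, c→griprihu)
<< created
>> arbor.erase(p→/nunadra_)
<< ToolError: not empty
>> arbor.jot(p→/logriwos, c→zur)
<< created
>> arbor.newfold(p→/tutul)
<< ok
>> arbor.newfold(p→/smo)
<< ok
>> arbor.jot(p→/tutul/brabro, c→to)
<< created
>> arbor.scanf(p→/tutul)
<< [brabro]
>> arbor.scanf(p→/)
<< [logriwos, nunadra_/, smo/, tutul/]

Answer: [logriwos, nunadra_/, smo/, tutul/]


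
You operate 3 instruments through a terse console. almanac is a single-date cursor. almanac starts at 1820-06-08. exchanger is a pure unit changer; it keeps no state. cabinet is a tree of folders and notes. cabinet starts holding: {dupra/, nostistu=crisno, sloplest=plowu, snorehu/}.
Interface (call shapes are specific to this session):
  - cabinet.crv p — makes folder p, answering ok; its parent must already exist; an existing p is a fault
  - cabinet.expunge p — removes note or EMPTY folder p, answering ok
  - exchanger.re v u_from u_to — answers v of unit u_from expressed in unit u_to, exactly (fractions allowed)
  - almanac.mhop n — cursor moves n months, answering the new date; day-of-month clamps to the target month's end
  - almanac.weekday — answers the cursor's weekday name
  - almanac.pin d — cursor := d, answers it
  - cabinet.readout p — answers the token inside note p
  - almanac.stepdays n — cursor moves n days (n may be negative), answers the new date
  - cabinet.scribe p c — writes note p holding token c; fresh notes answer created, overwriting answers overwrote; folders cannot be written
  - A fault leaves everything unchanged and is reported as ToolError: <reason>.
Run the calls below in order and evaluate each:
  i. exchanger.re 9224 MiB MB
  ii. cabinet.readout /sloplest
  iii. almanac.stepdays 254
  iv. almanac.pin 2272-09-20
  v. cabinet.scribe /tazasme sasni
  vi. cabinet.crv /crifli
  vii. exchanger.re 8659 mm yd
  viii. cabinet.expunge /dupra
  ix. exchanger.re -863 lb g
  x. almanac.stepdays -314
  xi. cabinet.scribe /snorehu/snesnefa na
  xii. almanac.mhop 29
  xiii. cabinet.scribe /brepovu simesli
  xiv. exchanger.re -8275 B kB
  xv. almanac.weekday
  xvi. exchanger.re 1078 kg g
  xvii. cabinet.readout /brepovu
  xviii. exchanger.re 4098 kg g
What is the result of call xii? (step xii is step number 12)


>>> exchanger.re v: 9224 u_from: MiB u_to: MB
:: 151126016/15625
>>> cabinet.readout p: /sloplest
:: plowu
>>> almanac.stepdays n: 254
:: 1821-02-17
>>> almanac.pin d: 2272-09-20
:: 2272-09-20
>>> cabinet.scribe p: /tazasme c: sasni
:: created
>>> cabinet.crv p: /crifli
:: ok
>>> exchanger.re v: 8659 u_from: mm u_to: yd
:: 43295/4572
>>> cabinet.expunge p: /dupra
:: ok
>>> exchanger.re v: -863 u_from: lb u_to: g
:: -39145021531/100000
>>> almanac.stepdays n: -314
:: 2271-11-11
>>> cabinet.scribe p: /snorehu/snesnefa c: na
:: created
>>> almanac.mhop n: 29
:: 2274-04-11
>>> cabinet.scribe p: /brepovu c: simesli
:: created
>>> exchanger.re v: -8275 u_from: B u_to: kB
:: -331/40
>>> almanac.weekday
:: Saturday
>>> exchanger.re v: 1078 u_from: kg u_to: g
:: 1078000
>>> cabinet.readout p: /brepovu
:: simesli
>>> exchanger.re v: 4098 u_from: kg u_to: g
:: 4098000

Answer: 2274-04-11


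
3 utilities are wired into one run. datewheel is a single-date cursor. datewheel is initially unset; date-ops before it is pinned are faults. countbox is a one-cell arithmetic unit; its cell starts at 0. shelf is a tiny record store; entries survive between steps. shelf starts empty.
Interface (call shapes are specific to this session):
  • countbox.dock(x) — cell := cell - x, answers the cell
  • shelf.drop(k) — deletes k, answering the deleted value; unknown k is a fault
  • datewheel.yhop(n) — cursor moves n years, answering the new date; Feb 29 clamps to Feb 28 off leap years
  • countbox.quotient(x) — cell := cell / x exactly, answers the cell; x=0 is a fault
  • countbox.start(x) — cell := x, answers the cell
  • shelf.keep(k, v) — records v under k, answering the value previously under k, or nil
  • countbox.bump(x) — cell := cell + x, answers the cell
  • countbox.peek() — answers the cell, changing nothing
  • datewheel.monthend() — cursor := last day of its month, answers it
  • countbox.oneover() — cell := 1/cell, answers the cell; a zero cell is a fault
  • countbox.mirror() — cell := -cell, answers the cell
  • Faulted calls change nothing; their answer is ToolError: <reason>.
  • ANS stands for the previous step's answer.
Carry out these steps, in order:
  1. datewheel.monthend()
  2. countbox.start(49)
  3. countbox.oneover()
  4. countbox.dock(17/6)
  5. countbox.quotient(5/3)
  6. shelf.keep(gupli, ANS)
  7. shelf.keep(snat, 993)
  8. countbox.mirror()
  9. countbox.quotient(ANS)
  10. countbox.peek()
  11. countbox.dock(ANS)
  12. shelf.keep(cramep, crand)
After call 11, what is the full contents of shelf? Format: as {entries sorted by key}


Answer: {gupli=-827/490, snat=993}

Derivation:
Do: datewheel.monthend[]
See: ToolError: no date set
Do: countbox.start[x: 49]
See: 49
Do: countbox.oneover[]
See: 1/49
Do: countbox.dock[x: 17/6]
See: -827/294
Do: countbox.quotient[x: 5/3]
See: -827/490
Do: shelf.keep[k: gupli; v: ANS]
See: nil
Do: shelf.keep[k: snat; v: 993]
See: nil
Do: countbox.mirror[]
See: 827/490
Do: countbox.quotient[x: ANS]
See: 1
Do: countbox.peek[]
See: 1
Do: countbox.dock[x: ANS]
See: 0
Do: shelf.keep[k: cramep; v: crand]
See: nil


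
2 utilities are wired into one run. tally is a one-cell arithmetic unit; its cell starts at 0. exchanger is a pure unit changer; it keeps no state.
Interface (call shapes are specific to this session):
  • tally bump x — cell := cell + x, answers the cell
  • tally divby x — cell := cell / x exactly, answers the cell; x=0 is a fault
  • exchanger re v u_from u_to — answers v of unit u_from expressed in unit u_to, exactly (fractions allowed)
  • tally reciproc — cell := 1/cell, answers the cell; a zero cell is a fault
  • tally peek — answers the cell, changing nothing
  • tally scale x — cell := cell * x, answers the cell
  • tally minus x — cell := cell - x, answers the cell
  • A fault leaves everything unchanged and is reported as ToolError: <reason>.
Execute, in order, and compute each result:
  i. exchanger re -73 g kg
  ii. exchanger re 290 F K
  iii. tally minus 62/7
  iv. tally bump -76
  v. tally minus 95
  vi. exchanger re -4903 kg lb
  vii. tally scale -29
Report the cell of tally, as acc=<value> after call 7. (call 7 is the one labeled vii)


>>> exchanger re -73 g kg
= -73/1000
>>> exchanger re 290 F K
= 24989/60
>>> tally minus 62/7
= -62/7
>>> tally bump -76
= -594/7
>>> tally minus 95
= -1259/7
>>> exchanger re -4903 kg lb
= -490300000000/45359237
>>> tally scale -29
= 36511/7

Answer: acc=36511/7


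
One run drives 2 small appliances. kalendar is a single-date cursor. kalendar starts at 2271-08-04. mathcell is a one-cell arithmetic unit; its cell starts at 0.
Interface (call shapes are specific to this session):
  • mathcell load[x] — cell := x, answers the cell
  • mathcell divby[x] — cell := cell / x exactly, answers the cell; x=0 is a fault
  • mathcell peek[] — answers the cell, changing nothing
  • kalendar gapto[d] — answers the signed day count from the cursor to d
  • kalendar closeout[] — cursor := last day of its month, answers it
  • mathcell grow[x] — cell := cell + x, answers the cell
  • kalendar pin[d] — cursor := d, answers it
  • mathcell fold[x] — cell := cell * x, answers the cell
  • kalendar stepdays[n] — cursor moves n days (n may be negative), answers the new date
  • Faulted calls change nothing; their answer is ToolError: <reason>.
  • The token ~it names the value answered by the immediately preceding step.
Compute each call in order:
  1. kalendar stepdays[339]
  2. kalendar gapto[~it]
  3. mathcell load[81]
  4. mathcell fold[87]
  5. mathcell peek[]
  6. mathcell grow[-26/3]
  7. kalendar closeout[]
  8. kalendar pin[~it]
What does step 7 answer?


-- kalendar stepdays(n: 339) => 2272-07-08
-- kalendar gapto(d: ~it) => 0
-- mathcell load(x: 81) => 81
-- mathcell fold(x: 87) => 7047
-- mathcell peek() => 7047
-- mathcell grow(x: -26/3) => 21115/3
-- kalendar closeout() => 2272-07-31
-- kalendar pin(d: ~it) => 2272-07-31

Answer: 2272-07-31


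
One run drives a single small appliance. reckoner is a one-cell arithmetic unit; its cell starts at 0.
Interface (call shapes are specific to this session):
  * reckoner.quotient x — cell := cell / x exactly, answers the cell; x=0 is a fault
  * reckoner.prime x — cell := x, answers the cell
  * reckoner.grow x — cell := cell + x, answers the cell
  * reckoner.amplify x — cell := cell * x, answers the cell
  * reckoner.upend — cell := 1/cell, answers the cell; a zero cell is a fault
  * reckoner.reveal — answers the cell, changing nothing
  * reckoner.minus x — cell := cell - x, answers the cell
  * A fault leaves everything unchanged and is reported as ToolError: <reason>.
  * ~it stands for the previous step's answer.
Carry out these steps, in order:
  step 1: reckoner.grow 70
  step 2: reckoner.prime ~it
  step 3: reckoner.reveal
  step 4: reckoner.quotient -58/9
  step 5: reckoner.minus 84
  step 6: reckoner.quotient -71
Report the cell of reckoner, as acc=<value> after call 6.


Answer: acc=2751/2059

Derivation:
I run reckoner.grow(x: 70), → 70.
Next I call reckoner.prime(x: ~it), yielding 70.
I run reckoner.reveal(), and get 70.
Calling reckoner.quotient(x: -58/9), which returns -315/29.
Then reckoner.minus(x: 84), which returns -2751/29.
Invoking reckoner.quotient(x: -71), which returns 2751/2059.


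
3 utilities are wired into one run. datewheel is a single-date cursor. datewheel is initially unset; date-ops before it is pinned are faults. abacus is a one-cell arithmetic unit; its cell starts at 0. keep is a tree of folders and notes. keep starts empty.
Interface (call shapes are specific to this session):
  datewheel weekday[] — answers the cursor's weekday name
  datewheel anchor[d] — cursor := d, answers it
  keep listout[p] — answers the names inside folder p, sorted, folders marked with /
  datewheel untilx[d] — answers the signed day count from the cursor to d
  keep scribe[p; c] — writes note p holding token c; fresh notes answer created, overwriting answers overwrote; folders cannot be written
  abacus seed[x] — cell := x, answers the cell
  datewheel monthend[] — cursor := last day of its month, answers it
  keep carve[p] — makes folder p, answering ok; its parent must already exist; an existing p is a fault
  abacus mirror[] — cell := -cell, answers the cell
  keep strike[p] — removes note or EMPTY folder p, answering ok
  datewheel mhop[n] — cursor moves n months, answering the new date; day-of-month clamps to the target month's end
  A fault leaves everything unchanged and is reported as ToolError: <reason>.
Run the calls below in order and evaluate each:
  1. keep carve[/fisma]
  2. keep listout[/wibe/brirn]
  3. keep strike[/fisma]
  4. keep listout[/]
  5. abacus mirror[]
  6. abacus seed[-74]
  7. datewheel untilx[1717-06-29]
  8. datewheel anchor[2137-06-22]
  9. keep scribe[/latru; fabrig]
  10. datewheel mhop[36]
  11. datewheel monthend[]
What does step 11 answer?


Answer: 2140-06-30

Derivation:
;; 1. keep carve(p='/fisma') -> ok
;; 2. keep listout(p='/wibe/brirn') -> ToolError: not found
;; 3. keep strike(p='/fisma') -> ok
;; 4. keep listout(p='/') -> []
;; 5. abacus mirror() -> 0
;; 6. abacus seed(x='-74') -> -74
;; 7. datewheel untilx(d='1717-06-29') -> ToolError: no date set
;; 8. datewheel anchor(d='2137-06-22') -> 2137-06-22
;; 9. keep scribe(p='/latru', c='fabrig') -> created
;; 10. datewheel mhop(n='36') -> 2140-06-22
;; 11. datewheel monthend() -> 2140-06-30


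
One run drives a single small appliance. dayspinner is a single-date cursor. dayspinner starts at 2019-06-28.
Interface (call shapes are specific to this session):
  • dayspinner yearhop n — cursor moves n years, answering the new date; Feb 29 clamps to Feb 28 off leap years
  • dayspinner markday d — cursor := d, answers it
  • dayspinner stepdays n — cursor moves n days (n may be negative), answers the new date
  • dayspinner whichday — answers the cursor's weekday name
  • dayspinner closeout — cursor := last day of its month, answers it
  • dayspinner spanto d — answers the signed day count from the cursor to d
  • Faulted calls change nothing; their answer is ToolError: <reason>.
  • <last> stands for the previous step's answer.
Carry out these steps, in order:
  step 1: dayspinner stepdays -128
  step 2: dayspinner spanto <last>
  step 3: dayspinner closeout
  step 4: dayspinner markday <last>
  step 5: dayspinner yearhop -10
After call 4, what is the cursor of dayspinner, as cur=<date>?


Answer: cur=2019-02-28

Derivation:
[in] dayspinner stepdays n: -128
[out] 2019-02-20
[in] dayspinner spanto d: <last>
[out] 0
[in] dayspinner closeout
[out] 2019-02-28
[in] dayspinner markday d: <last>
[out] 2019-02-28
[in] dayspinner yearhop n: -10
[out] 2009-02-28


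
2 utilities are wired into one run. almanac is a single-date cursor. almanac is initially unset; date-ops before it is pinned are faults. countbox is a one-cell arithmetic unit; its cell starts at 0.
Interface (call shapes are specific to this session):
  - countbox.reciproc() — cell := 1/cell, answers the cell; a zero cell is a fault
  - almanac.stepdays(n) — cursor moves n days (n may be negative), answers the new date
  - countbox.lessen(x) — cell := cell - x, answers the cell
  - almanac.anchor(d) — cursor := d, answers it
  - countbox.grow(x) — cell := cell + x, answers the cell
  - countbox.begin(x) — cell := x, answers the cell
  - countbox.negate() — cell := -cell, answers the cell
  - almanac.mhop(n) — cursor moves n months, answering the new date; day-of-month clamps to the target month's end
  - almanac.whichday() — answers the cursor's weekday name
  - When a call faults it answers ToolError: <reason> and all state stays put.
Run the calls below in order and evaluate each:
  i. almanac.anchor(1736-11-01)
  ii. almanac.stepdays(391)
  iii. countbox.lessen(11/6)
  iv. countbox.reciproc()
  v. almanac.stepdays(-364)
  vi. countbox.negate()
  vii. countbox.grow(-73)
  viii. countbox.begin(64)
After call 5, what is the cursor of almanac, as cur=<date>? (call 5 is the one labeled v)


Using anchor(d=1736-11-01), and observe 1736-11-01.
I call stepdays(n=391), and see 1737-11-27.
I use lessen(x=11/6), → -11/6.
I try reciproc(), giving -6/11.
I try stepdays(n=-364), — result: 1736-11-28.
Using negate, yielding 6/11.
I run grow(x=-73): -797/11.
I run begin(x=64), → 64.

Answer: cur=1736-11-28


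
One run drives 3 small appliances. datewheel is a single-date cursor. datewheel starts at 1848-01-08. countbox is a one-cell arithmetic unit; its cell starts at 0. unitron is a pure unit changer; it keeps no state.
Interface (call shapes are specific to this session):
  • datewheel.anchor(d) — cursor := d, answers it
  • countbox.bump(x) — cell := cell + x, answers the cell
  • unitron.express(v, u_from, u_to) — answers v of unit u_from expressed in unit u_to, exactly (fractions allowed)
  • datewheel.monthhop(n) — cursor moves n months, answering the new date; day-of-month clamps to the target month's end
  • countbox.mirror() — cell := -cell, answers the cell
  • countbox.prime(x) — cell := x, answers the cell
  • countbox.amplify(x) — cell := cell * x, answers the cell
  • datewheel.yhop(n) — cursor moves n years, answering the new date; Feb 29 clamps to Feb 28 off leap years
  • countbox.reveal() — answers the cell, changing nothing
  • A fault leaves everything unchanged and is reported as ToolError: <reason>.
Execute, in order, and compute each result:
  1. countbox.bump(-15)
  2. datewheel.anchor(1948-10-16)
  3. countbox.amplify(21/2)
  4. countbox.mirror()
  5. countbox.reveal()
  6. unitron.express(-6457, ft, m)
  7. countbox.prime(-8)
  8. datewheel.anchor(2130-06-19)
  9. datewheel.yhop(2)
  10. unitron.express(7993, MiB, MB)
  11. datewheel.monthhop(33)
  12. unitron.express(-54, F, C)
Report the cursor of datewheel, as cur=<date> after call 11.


Answer: cur=2135-03-19

Derivation:
==> countbox.bump(x='-15')
<== -15
==> datewheel.anchor(d='1948-10-16')
<== 1948-10-16
==> countbox.amplify(x='21/2')
<== -315/2
==> countbox.mirror()
<== 315/2
==> countbox.reveal()
<== 315/2
==> unitron.express(v='-6457', u_from='ft', u_to='m')
<== -2460117/1250
==> countbox.prime(x='-8')
<== -8
==> datewheel.anchor(d='2130-06-19')
<== 2130-06-19
==> datewheel.yhop(n='2')
<== 2132-06-19
==> unitron.express(v='7993', u_from='MiB', u_to='MB')
<== 130957312/15625
==> datewheel.monthhop(n='33')
<== 2135-03-19
==> unitron.express(v='-54', u_from='F', u_to='C')
<== -430/9


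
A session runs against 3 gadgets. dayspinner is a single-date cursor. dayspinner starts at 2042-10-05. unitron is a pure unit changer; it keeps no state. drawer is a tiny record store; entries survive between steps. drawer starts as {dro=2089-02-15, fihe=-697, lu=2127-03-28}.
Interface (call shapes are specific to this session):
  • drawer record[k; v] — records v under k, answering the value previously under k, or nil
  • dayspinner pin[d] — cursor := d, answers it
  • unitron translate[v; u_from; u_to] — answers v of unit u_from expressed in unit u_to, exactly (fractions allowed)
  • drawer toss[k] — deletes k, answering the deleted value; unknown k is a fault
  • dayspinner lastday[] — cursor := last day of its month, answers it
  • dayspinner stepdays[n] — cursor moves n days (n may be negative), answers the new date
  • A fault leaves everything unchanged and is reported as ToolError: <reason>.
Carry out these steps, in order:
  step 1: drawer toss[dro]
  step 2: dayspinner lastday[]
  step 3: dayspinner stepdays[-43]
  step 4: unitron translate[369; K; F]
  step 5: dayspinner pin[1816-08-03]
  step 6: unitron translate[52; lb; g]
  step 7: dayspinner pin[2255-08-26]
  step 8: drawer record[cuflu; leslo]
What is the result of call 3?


$ drawer toss k='dro'
:: 2089-02-15
$ dayspinner lastday
:: 2042-10-31
$ dayspinner stepdays n='-43'
:: 2042-09-18
$ unitron translate v='369' u_from='K' u_to='F'
:: 20453/100
$ dayspinner pin d='1816-08-03'
:: 1816-08-03
$ unitron translate v='52' u_from='lb' u_to='g'
:: 589670081/25000
$ dayspinner pin d='2255-08-26'
:: 2255-08-26
$ drawer record k='cuflu' v='leslo'
:: nil

Answer: 2042-09-18


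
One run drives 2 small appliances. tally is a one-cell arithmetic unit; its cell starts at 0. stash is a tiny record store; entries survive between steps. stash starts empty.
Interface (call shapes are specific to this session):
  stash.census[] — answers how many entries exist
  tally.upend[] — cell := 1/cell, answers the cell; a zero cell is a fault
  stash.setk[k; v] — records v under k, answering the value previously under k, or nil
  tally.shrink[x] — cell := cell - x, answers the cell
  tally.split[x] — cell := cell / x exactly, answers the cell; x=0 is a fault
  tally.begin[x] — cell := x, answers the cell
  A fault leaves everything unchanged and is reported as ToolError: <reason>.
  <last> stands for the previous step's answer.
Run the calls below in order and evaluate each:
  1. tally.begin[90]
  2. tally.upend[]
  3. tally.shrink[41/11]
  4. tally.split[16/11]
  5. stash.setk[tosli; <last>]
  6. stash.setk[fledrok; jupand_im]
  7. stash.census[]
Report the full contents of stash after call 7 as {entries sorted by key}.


Answer: {fledrok=jupand_im, tosli=-3679/1440}

Derivation:
> tally.begin 90
= 90
> tally.upend
= 1/90
> tally.shrink 41/11
= -3679/990
> tally.split 16/11
= -3679/1440
> stash.setk tosli <last>
= nil
> stash.setk fledrok jupand_im
= nil
> stash.census
= 2


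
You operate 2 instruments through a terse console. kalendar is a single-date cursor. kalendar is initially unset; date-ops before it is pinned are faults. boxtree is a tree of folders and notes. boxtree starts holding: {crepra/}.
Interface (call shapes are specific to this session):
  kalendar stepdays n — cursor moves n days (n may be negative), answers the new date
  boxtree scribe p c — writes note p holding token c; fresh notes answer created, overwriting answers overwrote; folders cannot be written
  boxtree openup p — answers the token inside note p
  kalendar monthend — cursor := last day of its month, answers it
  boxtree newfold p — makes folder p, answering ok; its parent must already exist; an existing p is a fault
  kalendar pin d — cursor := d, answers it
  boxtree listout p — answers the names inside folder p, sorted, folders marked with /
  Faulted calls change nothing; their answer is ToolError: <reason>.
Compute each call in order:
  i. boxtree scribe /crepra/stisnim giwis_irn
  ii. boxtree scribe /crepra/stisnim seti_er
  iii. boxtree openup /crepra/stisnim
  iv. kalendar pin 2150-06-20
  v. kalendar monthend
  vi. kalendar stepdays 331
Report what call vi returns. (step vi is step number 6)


% boxtree scribe(p=/crepra/stisnim, c=giwis_irn) == created
% boxtree scribe(p=/crepra/stisnim, c=seti_er) == overwrote
% boxtree openup(p=/crepra/stisnim) == seti_er
% kalendar pin(d=2150-06-20) == 2150-06-20
% kalendar monthend() == 2150-06-30
% kalendar stepdays(n=331) == 2151-05-27

Answer: 2151-05-27


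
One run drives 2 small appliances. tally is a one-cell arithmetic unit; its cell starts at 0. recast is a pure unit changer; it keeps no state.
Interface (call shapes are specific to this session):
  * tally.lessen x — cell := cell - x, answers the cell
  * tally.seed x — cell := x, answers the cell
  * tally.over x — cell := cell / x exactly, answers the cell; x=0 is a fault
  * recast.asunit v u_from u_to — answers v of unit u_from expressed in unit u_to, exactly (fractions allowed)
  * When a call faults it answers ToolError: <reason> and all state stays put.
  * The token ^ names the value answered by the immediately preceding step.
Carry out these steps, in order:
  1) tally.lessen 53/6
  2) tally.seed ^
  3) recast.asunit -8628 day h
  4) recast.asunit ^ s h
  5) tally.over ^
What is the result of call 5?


% tally.lessen x=53/6
:: -53/6
% tally.seed x=^
:: -53/6
% recast.asunit v=-8628 u_from=day u_to=h
:: -207072
% recast.asunit v=^ u_from=s u_to=h
:: -1438/25
% tally.over x=^
:: 1325/8628

Answer: 1325/8628


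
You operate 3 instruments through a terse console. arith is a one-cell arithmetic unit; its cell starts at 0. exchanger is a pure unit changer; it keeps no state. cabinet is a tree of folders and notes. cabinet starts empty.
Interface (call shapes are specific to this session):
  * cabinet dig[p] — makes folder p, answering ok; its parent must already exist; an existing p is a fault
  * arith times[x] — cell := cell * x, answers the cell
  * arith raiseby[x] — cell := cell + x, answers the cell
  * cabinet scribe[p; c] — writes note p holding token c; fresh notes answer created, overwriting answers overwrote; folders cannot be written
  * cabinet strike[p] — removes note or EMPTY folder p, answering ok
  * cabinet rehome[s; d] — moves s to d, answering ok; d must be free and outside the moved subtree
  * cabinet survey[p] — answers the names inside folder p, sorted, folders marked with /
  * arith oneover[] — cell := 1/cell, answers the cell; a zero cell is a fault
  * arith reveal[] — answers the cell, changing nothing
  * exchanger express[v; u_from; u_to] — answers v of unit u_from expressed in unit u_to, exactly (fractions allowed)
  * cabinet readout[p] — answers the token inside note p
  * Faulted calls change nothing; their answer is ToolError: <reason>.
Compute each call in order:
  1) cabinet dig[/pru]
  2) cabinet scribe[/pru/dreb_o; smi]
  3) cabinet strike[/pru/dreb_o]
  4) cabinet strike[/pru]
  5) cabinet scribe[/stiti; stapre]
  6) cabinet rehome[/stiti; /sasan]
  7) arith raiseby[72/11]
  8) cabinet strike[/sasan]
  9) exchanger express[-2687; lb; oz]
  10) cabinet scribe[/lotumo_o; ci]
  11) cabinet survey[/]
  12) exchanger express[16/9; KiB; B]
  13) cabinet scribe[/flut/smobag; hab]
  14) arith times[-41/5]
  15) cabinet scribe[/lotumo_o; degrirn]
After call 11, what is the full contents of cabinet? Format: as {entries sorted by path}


==> cabinet dig(p='/pru')
<== ok
==> cabinet scribe(p='/pru/dreb_o', c='smi')
<== created
==> cabinet strike(p='/pru/dreb_o')
<== ok
==> cabinet strike(p='/pru')
<== ok
==> cabinet scribe(p='/stiti', c='stapre')
<== created
==> cabinet rehome(s='/stiti', d='/sasan')
<== ok
==> arith raiseby(x='72/11')
<== 72/11
==> cabinet strike(p='/sasan')
<== ok
==> exchanger express(v='-2687', u_from='lb', u_to='oz')
<== -42992
==> cabinet scribe(p='/lotumo_o', c='ci')
<== created
==> cabinet survey(p='/')
<== [lotumo_o]
==> exchanger express(v='16/9', u_from='KiB', u_to='B')
<== 16384/9
==> cabinet scribe(p='/flut/smobag', c='hab')
<== ToolError: no parent
==> arith times(x='-41/5')
<== -2952/55
==> cabinet scribe(p='/lotumo_o', c='degrirn')
<== overwrote

Answer: {lotumo_o=ci}


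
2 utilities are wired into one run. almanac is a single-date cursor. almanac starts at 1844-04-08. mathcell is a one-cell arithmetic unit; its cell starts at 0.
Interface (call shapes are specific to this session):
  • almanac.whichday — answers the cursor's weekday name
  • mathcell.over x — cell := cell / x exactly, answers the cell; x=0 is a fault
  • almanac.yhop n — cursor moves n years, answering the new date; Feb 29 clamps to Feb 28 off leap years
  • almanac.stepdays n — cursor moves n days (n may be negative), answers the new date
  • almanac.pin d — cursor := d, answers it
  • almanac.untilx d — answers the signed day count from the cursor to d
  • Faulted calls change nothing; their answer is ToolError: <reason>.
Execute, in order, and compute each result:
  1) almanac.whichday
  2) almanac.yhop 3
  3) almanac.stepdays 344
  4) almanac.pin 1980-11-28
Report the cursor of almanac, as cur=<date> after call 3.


Now I run whichday, which returns Monday.
I run yhop with n→3, → 1847-04-08.
Invoking stepdays with n→344, — result: 1848-03-17.
I call pin with d→1980-11-28: 1980-11-28.

Answer: cur=1848-03-17


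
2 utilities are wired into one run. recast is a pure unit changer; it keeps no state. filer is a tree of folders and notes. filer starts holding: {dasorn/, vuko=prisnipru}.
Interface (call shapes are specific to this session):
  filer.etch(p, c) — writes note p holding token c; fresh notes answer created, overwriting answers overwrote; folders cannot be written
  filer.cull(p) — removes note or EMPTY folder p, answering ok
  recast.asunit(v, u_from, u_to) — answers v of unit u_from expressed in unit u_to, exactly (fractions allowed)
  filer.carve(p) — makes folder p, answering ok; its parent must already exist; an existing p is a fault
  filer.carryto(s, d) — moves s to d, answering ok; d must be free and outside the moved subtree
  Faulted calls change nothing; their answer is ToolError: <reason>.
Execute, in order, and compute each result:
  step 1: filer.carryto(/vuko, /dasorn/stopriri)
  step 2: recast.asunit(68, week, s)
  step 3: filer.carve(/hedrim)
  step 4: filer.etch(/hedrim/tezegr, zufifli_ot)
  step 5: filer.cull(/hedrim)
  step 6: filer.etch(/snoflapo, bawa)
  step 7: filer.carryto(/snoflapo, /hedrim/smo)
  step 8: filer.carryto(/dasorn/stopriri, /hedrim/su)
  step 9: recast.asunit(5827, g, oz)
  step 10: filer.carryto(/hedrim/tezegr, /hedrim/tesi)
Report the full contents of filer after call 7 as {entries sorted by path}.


Answer: {dasorn/, dasorn/stopriri=prisnipru, hedrim/, hedrim/smo=bawa, hedrim/tezegr=zufifli_ot}

Derivation:
% filer.carryto s: /vuko d: /dasorn/stopriri
= ok
% recast.asunit v: 68 u_from: week u_to: s
= 41126400
% filer.carve p: /hedrim
= ok
% filer.etch p: /hedrim/tezegr c: zufifli_ot
= created
% filer.cull p: /hedrim
= ToolError: not empty
% filer.etch p: /snoflapo c: bawa
= created
% filer.carryto s: /snoflapo d: /hedrim/smo
= ok
% filer.carryto s: /dasorn/stopriri d: /hedrim/su
= ok
% recast.asunit v: 5827 u_from: g u_to: oz
= 9323200000/45359237
% filer.carryto s: /hedrim/tezegr d: /hedrim/tesi
= ok
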